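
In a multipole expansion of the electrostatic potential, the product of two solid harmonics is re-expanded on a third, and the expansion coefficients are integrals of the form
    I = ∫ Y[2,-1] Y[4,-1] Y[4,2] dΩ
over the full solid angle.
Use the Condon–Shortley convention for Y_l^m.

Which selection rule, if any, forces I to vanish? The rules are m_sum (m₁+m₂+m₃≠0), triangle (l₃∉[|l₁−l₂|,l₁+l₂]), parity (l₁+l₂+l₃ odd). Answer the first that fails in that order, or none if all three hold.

Σmᵢ = 0  ✓
l₃∈[|l₁−l₂|,l₁+l₂]=[2,6], have l₃=4  ✓
Σlᵢ = 10 ⇒ even  ✓

none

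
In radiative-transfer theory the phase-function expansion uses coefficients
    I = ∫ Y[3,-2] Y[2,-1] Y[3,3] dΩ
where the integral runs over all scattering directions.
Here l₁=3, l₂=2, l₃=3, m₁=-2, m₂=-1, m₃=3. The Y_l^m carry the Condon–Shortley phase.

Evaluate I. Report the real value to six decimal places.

Checks pass: Σm=0; 8 even; l₃=3∈[1,5].
(2·3+1)(2·2+1)(2·3+1) = 245
Δ: 2! 4! 2! / 9! → 1/3780
sum: t=0:+1/24 t=1:−1/4 t=2:+1/24 = -1/6
3j²(3 2 3; 0 0 0) = Δ·Π!·Σ² = 4/105  (sign +1)
sum: t=1:−1/48 = -1/48
3j²(3 2 3; -2 -1 3) = Δ·Π!·Σ² = 5/84  (sign -1)
combine: 4πI² = 245·4/105·5/84 = 5/9
take √, sign -1: I = -0.21026104

-0.210261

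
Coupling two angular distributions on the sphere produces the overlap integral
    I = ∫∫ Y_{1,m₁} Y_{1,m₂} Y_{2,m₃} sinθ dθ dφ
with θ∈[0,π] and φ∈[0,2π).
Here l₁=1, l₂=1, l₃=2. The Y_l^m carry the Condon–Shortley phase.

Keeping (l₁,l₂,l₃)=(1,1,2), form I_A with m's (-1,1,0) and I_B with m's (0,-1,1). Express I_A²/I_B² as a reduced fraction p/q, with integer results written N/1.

Shared (l₁,l₂,l₃)=(1,1,2): N and (l;000)² cancel in I_A²/I_B².
A: Δ = 0!·2!·2!/5! = 1/30; Racah Σ t=0..0: t=0:+1/4 = 1/4; ⇒ 3j(1 1 2; -1 1 0)² = 1/30, sgn +1
B: Δ = 0!·2!·2!/5! = 1/30; Racah Σ t=0..0: t=0:+1/2 = 1/2; ⇒ 3j(1 1 2; 0 -1 1)² = 1/10, sgn -1
I_A²/I_B² = (1/30)/(1/10) = 1/3

1/3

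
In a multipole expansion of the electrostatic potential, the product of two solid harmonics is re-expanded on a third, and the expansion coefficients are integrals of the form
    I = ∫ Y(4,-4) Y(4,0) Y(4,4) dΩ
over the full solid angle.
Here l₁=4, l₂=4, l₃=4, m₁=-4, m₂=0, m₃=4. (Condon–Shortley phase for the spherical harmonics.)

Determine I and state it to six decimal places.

Rules hold: Σm=0, L=12 even, 0≤4≤8.
N = 9·9·9 = 729
Δ = 4!·4!·4!/13! = 1/450450
Racah Σ t=0..4: t=0:+1/13824 t=1:−1/216 t=2:+1/64 t=3:−1/216 t=4:+1/13824 = 5/768
⇒ 3j(4 4 4; 0 0 0)² = 18/1001, sgn +1
Racah Σ t=4..4: t=4:+1/13824 = 1/13824
⇒ 3j(4 4 4; -4 0 4)² = 14/1287, sgn +1
4πI² = N·(3j₀)²·(3jₘ)² = 2916/20449
I = +1·√(0.142599/4π) = 0.10652531

0.106525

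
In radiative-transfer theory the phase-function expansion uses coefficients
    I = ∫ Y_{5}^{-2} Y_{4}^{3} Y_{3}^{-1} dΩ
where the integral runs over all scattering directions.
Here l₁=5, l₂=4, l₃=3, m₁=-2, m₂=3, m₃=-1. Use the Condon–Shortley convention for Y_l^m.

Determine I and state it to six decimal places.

-0.171363

m-sum 0 ✓  L=12 even ✓  1≤3≤9 ✓
Π(2lᵢ+1) = 11×9×7 = 693
triangle coeff Δ(5,4,3) = 1/180180
Σ_t [2,4]: t=2:+1/576 t=3:−1/144 t=4:+1/576 = -1/288
(3j)²=20/1001 [(5 4 3; 0 0 0)], sign=+1
Σ_t [5,6]: t=5:−1/960 t=6:+1/4320 = -7/8640
(3j)²=343/12870 [(5 4 3; -2 3 -1)], sign=-1
⇒ 4πI² = 686/1859
I = (-1)√(686/1859/(4π)) = -0.17136315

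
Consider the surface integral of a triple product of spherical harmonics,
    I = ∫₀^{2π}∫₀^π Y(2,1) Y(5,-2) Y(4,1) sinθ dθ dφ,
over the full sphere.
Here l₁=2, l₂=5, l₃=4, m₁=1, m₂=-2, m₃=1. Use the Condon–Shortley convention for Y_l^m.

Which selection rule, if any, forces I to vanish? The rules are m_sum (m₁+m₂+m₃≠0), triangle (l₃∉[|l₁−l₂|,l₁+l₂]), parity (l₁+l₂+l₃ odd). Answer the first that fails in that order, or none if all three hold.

m₁+m₂+m₃ = 1 − 2 + 1 = 0  ✓
triangle: |2−5|=3 ≤ l₃=4 ≤ 2+5=7  ✓
parity: l₁+l₂+l₃ = 11 is odd  ✗

parity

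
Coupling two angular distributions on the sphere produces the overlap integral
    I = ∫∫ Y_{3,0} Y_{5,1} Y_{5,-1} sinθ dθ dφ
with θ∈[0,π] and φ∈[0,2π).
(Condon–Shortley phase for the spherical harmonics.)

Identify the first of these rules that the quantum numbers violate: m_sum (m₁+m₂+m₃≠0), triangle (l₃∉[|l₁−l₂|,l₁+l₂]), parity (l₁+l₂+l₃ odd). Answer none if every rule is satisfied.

m₁+m₂+m₃ = 0 + 1 − 1 = 0  ✓
triangle: |3−5|=2 ≤ l₃=5 ≤ 3+5=8  ✓
parity: l₁+l₂+l₃ = 13 is odd  ✗

parity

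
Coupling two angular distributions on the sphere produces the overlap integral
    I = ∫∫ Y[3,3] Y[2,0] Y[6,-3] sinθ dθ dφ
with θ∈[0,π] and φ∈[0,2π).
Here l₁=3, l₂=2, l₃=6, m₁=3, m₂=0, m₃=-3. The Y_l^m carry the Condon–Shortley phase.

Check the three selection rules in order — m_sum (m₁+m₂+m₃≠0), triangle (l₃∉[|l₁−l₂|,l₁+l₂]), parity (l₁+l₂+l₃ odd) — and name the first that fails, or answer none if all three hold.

azimuthal sum: 3 + 0 − 3 = 0  ✓
1 ≤ 6 ≤ 5 (triangle on l)  ✗
L = 3 + 2 + 6 = 11 (odd)

triangle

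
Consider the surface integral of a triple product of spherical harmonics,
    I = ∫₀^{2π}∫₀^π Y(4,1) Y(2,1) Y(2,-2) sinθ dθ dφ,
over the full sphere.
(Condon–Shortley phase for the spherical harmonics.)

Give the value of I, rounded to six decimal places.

m-sum 0 ✓  L=8 even ✓  2≤2≤6 ✓
Π(2lᵢ+1) = 9×5×5 = 225
triangle coeff Δ(4,2,2) = 1/630
Σ_t [2,2]: t=2:+1/16 = 1/16
(3j)²=2/35 [(4 2 2; 0 0 0)], sign=+1
Σ_t [3,3]: t=3:−1/144 = -1/144
(3j)²=1/126 [(4 2 2; 1 1 -2)], sign=-1
⇒ 4πI² = 5/49
I = (-1)√(5/49/(4π)) = -0.09011188

-0.090112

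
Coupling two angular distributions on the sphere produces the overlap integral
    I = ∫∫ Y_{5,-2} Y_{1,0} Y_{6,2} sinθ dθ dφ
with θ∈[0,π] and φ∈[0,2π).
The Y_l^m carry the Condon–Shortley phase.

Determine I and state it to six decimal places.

Rules hold: Σm=0, L=12 even, 4≤6≤6.
N = 11·3·13 = 429
Δ = 0!·10!·2!/13! = 1/858
Racah Σ t=0..0: t=0:+1/14400 = 1/14400
⇒ 3j(5 1 6; 0 0 0)² = 6/143, sgn +1
Racah Σ t=0..0: t=0:+1/30240 = 1/30240
⇒ 3j(5 1 6; -2 0 2)² = 16/429, sgn +1
4πI² = N·(3j₀)²·(3jₘ)² = 96/143
I = +1·√(0.671329/4π) = 0.23113338

0.231133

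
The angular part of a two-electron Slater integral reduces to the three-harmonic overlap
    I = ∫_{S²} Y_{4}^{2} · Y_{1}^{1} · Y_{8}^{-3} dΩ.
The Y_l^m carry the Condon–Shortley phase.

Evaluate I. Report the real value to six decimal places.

triangle: need 3≤l₃≤5, have 8; I=0

0.000000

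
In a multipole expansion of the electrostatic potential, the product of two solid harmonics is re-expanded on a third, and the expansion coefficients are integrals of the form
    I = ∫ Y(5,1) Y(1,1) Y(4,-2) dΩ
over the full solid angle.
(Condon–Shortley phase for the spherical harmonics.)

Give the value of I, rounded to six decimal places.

Rules hold: Σm=0, L=10 even, 4≤4≤6.
N = 11·3·9 = 297
Δ = 2!·8!·0!/11! = 1/495
Racah Σ t=1..1: t=1:−1/576 = -1/576
⇒ 3j(5 1 4; 0 0 0)² = 5/99, sgn -1
Racah Σ t=2..2: t=2:+1/2880 = 1/2880
⇒ 3j(5 1 4; 1 1 -2)² = 2/165, sgn +1
4πI² = N·(3j₀)²·(3jₘ)² = 2/11
I = -1·√(0.181818/4π) = -0.12028562

-0.120286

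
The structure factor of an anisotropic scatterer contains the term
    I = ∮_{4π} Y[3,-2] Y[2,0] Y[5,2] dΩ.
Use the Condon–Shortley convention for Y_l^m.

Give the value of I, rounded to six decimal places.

m-sum 0 ✓  L=10 even ✓  1≤5≤5 ✓
Π(2lᵢ+1) = 7×5×11 = 385
triangle coeff Δ(3,2,5) = 1/2310
Σ_t [0,0]: t=0:+1/144 = 1/144
(3j)²=10/231 [(3 2 5; 0 0 0)], sign=-1
Σ_t [0,0]: t=0:+1/480 = 1/480
(3j)²=3/110 [(3 2 5; -2 0 2)], sign=-1
⇒ 4πI² = 5/11
I = (+1)√(5/11/(4π)) = 0.19018827

0.190188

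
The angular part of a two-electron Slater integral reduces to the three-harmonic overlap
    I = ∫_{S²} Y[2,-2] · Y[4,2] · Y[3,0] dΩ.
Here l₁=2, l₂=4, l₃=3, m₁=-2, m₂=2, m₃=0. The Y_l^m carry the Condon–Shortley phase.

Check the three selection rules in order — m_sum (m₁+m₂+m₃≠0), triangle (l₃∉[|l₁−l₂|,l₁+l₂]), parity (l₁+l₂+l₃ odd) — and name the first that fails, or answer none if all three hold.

m₁+m₂+m₃ = -2 + 2 + 0 = 0  ✓
triangle: |2−4|=2 ≤ l₃=3 ≤ 2+4=6  ✓
parity: l₁+l₂+l₃ = 9 is odd  ✗

parity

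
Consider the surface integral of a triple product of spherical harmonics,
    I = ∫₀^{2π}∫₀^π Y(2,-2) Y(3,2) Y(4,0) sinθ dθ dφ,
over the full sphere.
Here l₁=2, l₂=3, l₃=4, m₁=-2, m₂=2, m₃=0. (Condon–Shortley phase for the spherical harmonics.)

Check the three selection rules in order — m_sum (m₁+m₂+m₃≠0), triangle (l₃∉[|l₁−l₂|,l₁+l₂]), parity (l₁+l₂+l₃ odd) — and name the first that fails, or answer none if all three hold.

m₁+m₂+m₃ = -2 + 2 + 0 = 0  ✓
triangle: |2−3|=1 ≤ l₃=4 ≤ 2+3=5  ✓
parity: l₁+l₂+l₃ = 9 is odd  ✗

parity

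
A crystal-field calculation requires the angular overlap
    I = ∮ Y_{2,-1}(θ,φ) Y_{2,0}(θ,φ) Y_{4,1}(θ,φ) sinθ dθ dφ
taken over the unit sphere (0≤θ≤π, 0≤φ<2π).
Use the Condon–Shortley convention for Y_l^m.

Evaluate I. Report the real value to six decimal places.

m-sum 0 ✓  L=8 even ✓  0≤4≤4 ✓
Π(2lᵢ+1) = 5×5×9 = 225
triangle coeff Δ(2,2,4) = 1/630
Σ_t [0,0]: t=0:+1/16 = 1/16
(3j)²=2/35 [(2 2 4; 0 0 0)], sign=+1
Σ_t [0,0]: t=0:+1/24 = 1/24
(3j)²=1/21 [(2 2 4; -1 0 1)], sign=-1
⇒ 4πI² = 30/49
I = (-1)√(30/49/(4π)) = -0.22072812

-0.220728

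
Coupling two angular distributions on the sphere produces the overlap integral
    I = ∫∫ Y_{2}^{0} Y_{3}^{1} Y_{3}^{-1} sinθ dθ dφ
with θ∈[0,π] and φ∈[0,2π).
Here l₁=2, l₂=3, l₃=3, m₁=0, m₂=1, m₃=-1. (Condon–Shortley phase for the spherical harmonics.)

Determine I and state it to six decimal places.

-0.126157

Rules hold: Σm=0, L=8 even, 1≤3≤5.
N = 5·7·7 = 245
Δ = 2!·2!·4!/9! = 1/3780
Racah Σ t=0..2: t=0:+1/24 t=1:−1/4 t=2:+1/24 = -1/6
⇒ 3j(2 3 3; 0 0 0)² = 4/105, sgn +1
Racah Σ t=0..2: t=0:+1/96 t=1:−1/6 t=2:+1/16 = -3/32
⇒ 3j(2 3 3; 0 1 -1)² = 3/140, sgn -1
4πI² = N·(3j₀)²·(3jₘ)² = 1/5
I = -1·√(0.2/4π) = -0.12615663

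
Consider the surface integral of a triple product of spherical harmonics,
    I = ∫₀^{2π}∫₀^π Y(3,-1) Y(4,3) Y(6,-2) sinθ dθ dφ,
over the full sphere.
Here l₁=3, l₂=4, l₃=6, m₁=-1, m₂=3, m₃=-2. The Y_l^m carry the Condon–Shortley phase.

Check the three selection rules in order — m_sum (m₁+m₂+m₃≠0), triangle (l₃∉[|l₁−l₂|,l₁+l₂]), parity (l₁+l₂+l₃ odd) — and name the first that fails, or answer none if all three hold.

parity

m₁+m₂+m₃ = -1 + 3 − 2 = 0  ✓
triangle: |3−4|=1 ≤ l₃=6 ≤ 3+4=7  ✓
parity: l₁+l₂+l₃ = 13 is odd  ✗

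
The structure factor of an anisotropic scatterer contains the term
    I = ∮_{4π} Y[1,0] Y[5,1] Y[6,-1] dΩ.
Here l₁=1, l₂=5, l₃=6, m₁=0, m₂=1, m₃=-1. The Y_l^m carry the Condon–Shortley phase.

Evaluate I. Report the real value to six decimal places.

Rules hold: Σm=0, L=12 even, 4≤6≤6.
N = 3·11·13 = 429
Δ = 0!·2!·10!/13! = 1/858
Racah Σ t=0..0: t=0:+1/14400 = 1/14400
⇒ 3j(1 5 6; 0 0 0)² = 6/143, sgn +1
Racah Σ t=0..0: t=0:+1/17280 = 1/17280
⇒ 3j(1 5 6; 0 1 -1)² = 35/858, sgn -1
4πI² = N·(3j₀)²·(3jₘ)² = 105/143
I = -1·√(0.734266/4π) = -0.24172507

-0.241725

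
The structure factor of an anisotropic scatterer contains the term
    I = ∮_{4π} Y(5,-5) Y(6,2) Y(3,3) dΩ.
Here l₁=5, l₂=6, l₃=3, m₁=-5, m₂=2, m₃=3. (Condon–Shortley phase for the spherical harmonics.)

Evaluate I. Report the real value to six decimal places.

Checks pass: Σm=0; 14 even; l₃=3∈[1,11].
(2·5+1)(2·6+1)(2·3+1) = 1001
Δ: 8! 2! 4! / 15! → 1/675675
sum: t=3:−1/8640 t=4:+1/2304 t=5:−1/8640 = 7/34560
3j²(5 6 3; 0 0 0) = Δ·Π!·Σ² = 7/429  (sign -1)
sum: t=8:+1/1935360 = 1/1935360
3j²(5 6 3; -5 2 3) = Δ·Π!·Σ² = 1/1001  (sign +1)
combine: 4πI² = 1001·7/429·1/1001 = 7/429
take √, sign -1: I = -0.03603425

-0.036034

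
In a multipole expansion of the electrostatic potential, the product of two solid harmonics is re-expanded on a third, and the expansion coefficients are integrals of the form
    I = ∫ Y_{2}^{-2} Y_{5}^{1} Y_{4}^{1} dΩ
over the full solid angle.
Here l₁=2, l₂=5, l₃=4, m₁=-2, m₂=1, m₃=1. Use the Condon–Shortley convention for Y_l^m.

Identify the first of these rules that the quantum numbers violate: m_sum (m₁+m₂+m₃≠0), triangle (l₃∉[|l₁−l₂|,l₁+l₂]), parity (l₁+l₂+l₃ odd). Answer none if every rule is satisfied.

m₁+m₂+m₃ = -2 + 1 + 1 = 0  ✓
triangle: |2−5|=3 ≤ l₃=4 ≤ 2+5=7  ✓
parity: l₁+l₂+l₃ = 11 is odd  ✗

parity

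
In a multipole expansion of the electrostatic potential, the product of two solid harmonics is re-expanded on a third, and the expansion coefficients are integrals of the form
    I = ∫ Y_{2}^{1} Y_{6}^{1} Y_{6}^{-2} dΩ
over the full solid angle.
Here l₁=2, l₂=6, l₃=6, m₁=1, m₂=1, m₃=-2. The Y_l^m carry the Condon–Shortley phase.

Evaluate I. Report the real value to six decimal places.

0.088837

Checks pass: Σm=0; 14 even; l₃=6∈[4,8].
(2·2+1)(2·6+1)(2·6+1) = 845
Δ: 2! 2! 10! / 15! → 1/90090
sum: t=0:+1/69120 t=1:−1/14400 t=2:+1/69120 = -7/172800
3j²(2 6 6; 0 0 0) = Δ·Π!·Σ² = 14/715  (sign -1)
sum: t=0:+1/60480 t=1:−1/34560 = -1/80640
3j²(2 6 6; 1 1 -2) = Δ·Π!·Σ² = 6/1001  (sign -1)
combine: 4πI² = 845·14/715·6/1001 = 12/121
take √, sign +1: I = 0.08883682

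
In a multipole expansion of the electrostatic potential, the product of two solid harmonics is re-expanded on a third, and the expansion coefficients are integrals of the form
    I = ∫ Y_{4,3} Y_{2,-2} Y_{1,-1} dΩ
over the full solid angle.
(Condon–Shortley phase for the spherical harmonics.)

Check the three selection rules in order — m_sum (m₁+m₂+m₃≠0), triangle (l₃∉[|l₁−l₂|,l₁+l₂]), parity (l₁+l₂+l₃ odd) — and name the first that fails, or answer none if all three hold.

azimuthal sum: 3 − 2 − 1 = 0  ✓
2 ≤ 1 ≤ 6 (triangle on l)  ✗
L = 4 + 2 + 1 = 7 (odd)

triangle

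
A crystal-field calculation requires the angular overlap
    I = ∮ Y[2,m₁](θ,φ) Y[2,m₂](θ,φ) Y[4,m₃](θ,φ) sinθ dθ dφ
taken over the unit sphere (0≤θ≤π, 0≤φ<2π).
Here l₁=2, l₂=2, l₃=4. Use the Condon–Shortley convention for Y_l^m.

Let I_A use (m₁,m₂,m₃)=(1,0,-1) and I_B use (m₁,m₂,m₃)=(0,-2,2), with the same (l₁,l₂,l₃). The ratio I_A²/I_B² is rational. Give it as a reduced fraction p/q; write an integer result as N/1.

2/1

Shared (l₁,l₂,l₃)=(2,2,4): N and (l;000)² cancel in I_A²/I_B².
A: Δ = 0!·4!·4!/9! = 1/630; Racah Σ t=0..0: t=0:+1/24 = 1/24; ⇒ 3j(2 2 4; 1 0 -1)² = 1/21, sgn -1
B: Δ = 0!·4!·4!/9! = 1/630; Racah Σ t=0..0: t=0:+1/96 = 1/96; ⇒ 3j(2 2 4; 0 -2 2)² = 1/42, sgn +1
I_A²/I_B² = (1/21)/(1/42) = 2/1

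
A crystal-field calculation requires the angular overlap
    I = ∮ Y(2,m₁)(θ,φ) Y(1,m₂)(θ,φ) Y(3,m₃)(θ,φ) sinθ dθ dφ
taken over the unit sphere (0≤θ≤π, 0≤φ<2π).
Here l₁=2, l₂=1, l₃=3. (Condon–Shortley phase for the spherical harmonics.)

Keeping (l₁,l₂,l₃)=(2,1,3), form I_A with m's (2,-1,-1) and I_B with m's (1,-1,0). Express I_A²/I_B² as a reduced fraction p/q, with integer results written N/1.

1/3

Shared (l₁,l₂,l₃)=(2,1,3): N and (l;000)² cancel in I_A²/I_B².
A: Δ = 0!·4!·2!/7! = 1/105; Racah Σ t=0..0: t=0:+1/48 = 1/48; ⇒ 3j(2 1 3; 2 -1 -1)² = 1/105, sgn +1
B: Δ = 0!·4!·2!/7! = 1/105; Racah Σ t=0..0: t=0:+1/12 = 1/12; ⇒ 3j(2 1 3; 1 -1 0)² = 1/35, sgn -1
I_A²/I_B² = (1/105)/(1/35) = 1/3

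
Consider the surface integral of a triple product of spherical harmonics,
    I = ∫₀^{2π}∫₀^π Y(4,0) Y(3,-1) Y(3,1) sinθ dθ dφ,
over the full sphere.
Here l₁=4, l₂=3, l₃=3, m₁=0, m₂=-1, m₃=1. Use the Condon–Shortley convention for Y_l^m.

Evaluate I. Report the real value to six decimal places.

m-sum 0 ✓  L=10 even ✓  1≤3≤7 ✓
Π(2lᵢ+1) = 9×7×7 = 441
triangle coeff Δ(4,3,3) = 1/34650
Σ_t [1,3]: t=1:−1/72 t=2:+1/16 t=3:−1/72 = 5/144
(3j)²=2/77 [(4 3 3; 0 0 0)], sign=-1
Σ_t [0,2]: t=0:+1/1152 t=1:−1/36 t=2:+1/32 = 5/1152
(3j)²=1/1386 [(4 3 3; 0 -1 1)], sign=+1
⇒ 4πI² = 1/121
I = (-1)√(1/121/(4π)) = -0.02564498

-0.025645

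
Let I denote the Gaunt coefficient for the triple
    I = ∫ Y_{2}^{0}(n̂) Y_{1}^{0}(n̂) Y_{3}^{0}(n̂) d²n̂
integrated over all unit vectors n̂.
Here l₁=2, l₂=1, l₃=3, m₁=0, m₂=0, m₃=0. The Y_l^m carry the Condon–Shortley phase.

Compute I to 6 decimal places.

0.247767

Checks pass: Σm=0; 6 even; l₃=3∈[1,3].
(2·2+1)(2·1+1)(2·3+1) = 105
Δ: 0! 4! 2! / 7! → 1/105
sum: t=0:+1/4 = 1/4
3j²(2 1 3; 0 0 0) = Δ·Π!·Σ² = 3/35  (sign -1)
(m-triple is (0,0,0) — same symbol as above.)
combine: 4πI² = 105·3/35·3/35 = 27/35
take √, sign +1: I = 0.24776670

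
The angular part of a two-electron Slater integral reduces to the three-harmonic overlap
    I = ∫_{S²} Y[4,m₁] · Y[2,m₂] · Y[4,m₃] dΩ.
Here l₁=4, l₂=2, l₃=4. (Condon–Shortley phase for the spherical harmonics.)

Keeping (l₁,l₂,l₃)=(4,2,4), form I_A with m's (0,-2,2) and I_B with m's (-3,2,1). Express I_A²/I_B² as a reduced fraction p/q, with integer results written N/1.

10/7

l's match ⇒ only the (l;m) 3-j factors differ between A and B.
A: triangle coeff Δ(4,2,4) = 1/13860; Σ_t [0,0]: t=0:+1/192 = 1/192; (3j)²=3/77 [(4 2 4; 0 -2 2)], sign=+1
B: triangle coeff Δ(4,2,4) = 1/13860; Σ_t [2,2]: t=2:+1/480 = 1/480; (3j)²=3/110 [(4 2 4; -3 2 1)], sign=-1
I_A²/I_B² = (3/77)/(3/110) = 10/7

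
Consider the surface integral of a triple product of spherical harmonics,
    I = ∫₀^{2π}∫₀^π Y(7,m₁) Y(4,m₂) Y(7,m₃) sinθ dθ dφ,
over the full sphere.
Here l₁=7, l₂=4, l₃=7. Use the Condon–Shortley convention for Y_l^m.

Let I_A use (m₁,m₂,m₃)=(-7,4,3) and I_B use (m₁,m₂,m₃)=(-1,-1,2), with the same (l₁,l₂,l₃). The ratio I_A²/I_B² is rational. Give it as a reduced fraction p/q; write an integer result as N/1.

7007/36963

Shared (l₁,l₂,l₃)=(7,4,7): N and (l;000)² cancel in I_A²/I_B².
A: Δ = 4!·10!·4!/19! = 1/58198140; Racah Σ t=4..4: t=4:+1/2090188800 = 1/2090188800; ⇒ 3j(7 4 7; -7 4 3)² = 7/5814, sgn +1
B: Δ = 4!·10!·4!/19! = 1/58198140; Racah Σ t=0..3: t=0:+1/11612160 t=1:−1/725760 t=2:+1/414720 t=3:−1/2073600 = 37/58060800; ⇒ 3j(7 4 7; -1 -1 2)² = 4107/646646, sgn -1
I_A²/I_B² = (7/5814)/(4107/646646) = 7007/36963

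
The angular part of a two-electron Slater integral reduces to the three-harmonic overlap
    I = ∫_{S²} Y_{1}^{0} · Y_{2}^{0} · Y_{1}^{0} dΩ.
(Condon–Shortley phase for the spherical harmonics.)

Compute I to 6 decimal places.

m-sum 0 ✓  L=4 even ✓  1≤1≤3 ✓
Π(2lᵢ+1) = 3×5×3 = 45
triangle coeff Δ(1,2,1) = 1/30
Σ_t [1,1]: t=1:−1/1 = -1/1
(3j)²=2/15 [(1 2 1; 0 0 0)], sign=+1
(m-triple is (0,0,0) — same symbol as above.)
⇒ 4πI² = 4/5
I = (+1)√(4/5/(4π)) = 0.25231325

0.252313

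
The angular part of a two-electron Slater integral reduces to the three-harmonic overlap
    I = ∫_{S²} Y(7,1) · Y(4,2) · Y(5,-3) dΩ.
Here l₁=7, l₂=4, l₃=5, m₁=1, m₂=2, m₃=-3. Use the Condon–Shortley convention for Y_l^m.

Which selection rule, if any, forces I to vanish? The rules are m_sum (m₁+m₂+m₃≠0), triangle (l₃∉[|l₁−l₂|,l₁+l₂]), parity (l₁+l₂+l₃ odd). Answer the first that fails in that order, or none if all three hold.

none

m₁+m₂+m₃ = 1 + 2 − 3 = 0  ✓
triangle: |7−4|=3 ≤ l₃=5 ≤ 7+4=11  ✓
parity: l₁+l₂+l₃ = 16 is even  ✓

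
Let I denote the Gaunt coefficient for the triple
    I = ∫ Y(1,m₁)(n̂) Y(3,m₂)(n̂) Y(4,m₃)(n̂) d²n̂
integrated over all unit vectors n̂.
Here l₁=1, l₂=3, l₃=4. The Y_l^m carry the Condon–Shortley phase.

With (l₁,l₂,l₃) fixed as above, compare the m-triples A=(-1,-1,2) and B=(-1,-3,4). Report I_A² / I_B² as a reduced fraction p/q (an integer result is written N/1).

15/28

Same 1,3,4: normalisation and zero-m 3j drop out of the ratio.
A: Δ: 0! 2! 6! / 9! → 1/252; sum: t=0:+1/96 = 1/96; 3j²(1 3 4; -1 -1 2) = Δ·Π!·Σ² = 5/84  (sign +1)
B: Δ: 0! 2! 6! / 9! → 1/252; sum: t=0:+1/1440 = 1/1440; 3j²(1 3 4; -1 -3 4) = Δ·Π!·Σ² = 1/9  (sign +1)
I_A²/I_B² = (5/84)/(1/9) = 15/28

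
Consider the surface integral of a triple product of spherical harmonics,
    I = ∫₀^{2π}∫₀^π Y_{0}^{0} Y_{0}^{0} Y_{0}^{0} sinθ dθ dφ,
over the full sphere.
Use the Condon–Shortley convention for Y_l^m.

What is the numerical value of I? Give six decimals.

Rules hold: Σm=0, L=0 even, 0≤0≤0.
N = 1·1·1 = 1
Δ = 0!·0!·0!/1! = 1/1
Racah Σ t=0..0: t=0:+1/1 = 1/1
⇒ 3j(0 0 0; 0 0 0)² = 1/1, sgn +1
(m-triple is (0,0,0) — same symbol as above.)
4πI² = N·(3j₀)²·(3jₘ)² = 1/1
I = +1·√(1/4π) = 0.28209479

0.282095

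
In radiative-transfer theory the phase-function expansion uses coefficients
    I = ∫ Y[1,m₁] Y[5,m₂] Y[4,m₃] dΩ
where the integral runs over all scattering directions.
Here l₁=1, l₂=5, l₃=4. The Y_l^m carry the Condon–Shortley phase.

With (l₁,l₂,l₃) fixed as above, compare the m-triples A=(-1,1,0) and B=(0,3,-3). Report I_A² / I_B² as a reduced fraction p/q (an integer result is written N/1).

Shared (l₁,l₂,l₃)=(1,5,4): N and (l;000)² cancel in I_A²/I_B².
A: Δ = 2!·0!·8!/11! = 1/495; Racah Σ t=2..2: t=2:+1/1152 = 1/1152; ⇒ 3j(1 5 4; -1 1 0)² = 1/33, sgn +1
B: Δ = 2!·0!·8!/11! = 1/495; Racah Σ t=1..1: t=1:−1/5040 = -1/5040; ⇒ 3j(1 5 4; 0 3 -3)² = 16/495, sgn +1
I_A²/I_B² = (1/33)/(16/495) = 15/16

15/16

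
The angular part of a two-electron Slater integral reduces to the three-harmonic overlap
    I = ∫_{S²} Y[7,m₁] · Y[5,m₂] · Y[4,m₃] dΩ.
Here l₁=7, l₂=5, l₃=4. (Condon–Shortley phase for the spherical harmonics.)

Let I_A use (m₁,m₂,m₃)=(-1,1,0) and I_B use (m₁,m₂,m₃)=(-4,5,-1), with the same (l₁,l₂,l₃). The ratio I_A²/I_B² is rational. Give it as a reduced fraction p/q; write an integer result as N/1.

154/225

l's match ⇒ only the (l;m) 3-j factors differ between A and B.
A: triangle coeff Δ(7,5,4) = 1/6126120; Σ_t [4,6]: t=4:+1/55296 t=5:−1/25920 t=6:+1/138240 = -11/829440; (3j)²=11/1326 [(7 5 4; -1 1 0)], sign=-1
B: triangle coeff Δ(7,5,4) = 1/6126120; Σ_t [8,8]: t=8:+1/2903040 = 1/2903040; (3j)²=75/6188 [(7 5 4; -4 5 -1)], sign=-1
I_A²/I_B² = (11/1326)/(75/6188) = 154/225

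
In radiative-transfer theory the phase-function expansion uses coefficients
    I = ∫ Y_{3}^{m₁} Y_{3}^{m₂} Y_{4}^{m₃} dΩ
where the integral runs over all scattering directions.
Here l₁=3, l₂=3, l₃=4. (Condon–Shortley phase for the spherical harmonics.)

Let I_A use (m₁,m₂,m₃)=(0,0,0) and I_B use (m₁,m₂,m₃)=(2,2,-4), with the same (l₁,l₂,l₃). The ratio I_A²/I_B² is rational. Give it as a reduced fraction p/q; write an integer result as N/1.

Same 3,3,4: normalisation and zero-m 3j drop out of the ratio.
A: Δ: 2! 4! 4! / 11! → 1/34650; sum: t=0:+1/72 t=1:−1/16 t=2:+1/72 = -5/144; 3j²(3 3 4; 0 0 0) = Δ·Π!·Σ² = 2/77  (sign -1)
B: Δ: 2! 4! 4! / 11! → 1/34650; sum: t=1:−1/576 = -1/576; 3j²(3 3 4; 2 2 -4) = Δ·Π!·Σ² = 5/99  (sign -1)
I_A²/I_B² = (2/77)/(5/99) = 18/35

18/35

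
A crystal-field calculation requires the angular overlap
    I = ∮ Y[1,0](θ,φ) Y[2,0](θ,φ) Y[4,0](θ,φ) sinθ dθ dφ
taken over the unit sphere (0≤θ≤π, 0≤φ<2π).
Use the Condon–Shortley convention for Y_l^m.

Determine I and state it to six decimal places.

0.000000

triangle: need 1≤l₃≤3, have 4; I=0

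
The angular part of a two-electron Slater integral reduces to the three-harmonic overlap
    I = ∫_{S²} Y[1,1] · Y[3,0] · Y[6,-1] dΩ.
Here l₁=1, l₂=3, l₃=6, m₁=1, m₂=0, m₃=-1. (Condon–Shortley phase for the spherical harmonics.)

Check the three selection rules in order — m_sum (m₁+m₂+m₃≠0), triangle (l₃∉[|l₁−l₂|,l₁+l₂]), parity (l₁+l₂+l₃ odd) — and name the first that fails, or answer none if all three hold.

triangle

azimuthal sum: 1 + 0 − 1 = 0  ✓
2 ≤ 6 ≤ 4 (triangle on l)  ✗
L = 1 + 3 + 6 = 10 (even)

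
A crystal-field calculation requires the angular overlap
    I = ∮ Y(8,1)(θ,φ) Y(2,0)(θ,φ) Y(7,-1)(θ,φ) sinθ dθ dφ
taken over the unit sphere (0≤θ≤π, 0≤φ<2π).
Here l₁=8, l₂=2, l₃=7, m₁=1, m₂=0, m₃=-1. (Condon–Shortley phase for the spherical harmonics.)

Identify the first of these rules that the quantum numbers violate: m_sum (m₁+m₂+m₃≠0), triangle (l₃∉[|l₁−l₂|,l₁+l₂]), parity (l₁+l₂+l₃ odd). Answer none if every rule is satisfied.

parity

m₁+m₂+m₃ = 1 + 0 − 1 = 0  ✓
triangle: |8−2|=6 ≤ l₃=7 ≤ 8+2=10  ✓
parity: l₁+l₂+l₃ = 17 is odd  ✗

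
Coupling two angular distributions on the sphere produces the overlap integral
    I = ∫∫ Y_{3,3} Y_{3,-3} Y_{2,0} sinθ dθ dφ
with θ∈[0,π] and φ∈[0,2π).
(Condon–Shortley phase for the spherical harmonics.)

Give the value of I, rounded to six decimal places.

m-sum 0 ✓  L=8 even ✓  0≤2≤6 ✓
Π(2lᵢ+1) = 7×7×5 = 245
triangle coeff Δ(3,3,2) = 1/3780
Σ_t [1,3]: t=1:−1/24 t=2:+1/4 t=3:−1/24 = 1/6
(3j)²=4/105 [(3 3 2; 0 0 0)], sign=+1
Σ_t [0,0]: t=0:+1/96 = 1/96
(3j)²=5/84 [(3 3 2; 3 -3 0)], sign=+1
⇒ 4πI² = 5/9
I = (+1)√(5/9/(4π)) = 0.21026104

0.210261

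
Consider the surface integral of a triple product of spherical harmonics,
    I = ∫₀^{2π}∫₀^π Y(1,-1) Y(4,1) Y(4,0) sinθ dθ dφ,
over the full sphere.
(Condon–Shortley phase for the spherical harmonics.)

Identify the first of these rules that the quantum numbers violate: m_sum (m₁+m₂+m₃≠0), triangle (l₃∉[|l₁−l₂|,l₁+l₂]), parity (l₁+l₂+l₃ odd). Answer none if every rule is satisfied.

m₁+m₂+m₃ = -1 + 1 + 0 = 0  ✓
triangle: |1−4|=3 ≤ l₃=4 ≤ 1+4=5  ✓
parity: l₁+l₂+l₃ = 9 is odd  ✗

parity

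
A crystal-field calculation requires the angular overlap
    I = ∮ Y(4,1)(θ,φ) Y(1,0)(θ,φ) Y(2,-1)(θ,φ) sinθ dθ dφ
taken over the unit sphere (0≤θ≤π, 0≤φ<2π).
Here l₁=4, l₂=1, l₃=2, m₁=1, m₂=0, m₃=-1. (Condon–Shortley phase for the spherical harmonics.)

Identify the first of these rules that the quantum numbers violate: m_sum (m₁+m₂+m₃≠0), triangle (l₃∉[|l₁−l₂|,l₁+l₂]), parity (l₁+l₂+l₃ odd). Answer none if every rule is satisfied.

triangle

Σmᵢ = 0  ✓
l₃∈[|l₁−l₂|,l₁+l₂]=[3,5], have l₃=2  ✗
Σlᵢ = 7 ⇒ odd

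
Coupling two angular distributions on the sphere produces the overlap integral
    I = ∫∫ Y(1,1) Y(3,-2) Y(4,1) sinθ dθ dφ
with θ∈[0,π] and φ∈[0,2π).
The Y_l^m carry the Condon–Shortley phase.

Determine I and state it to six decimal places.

-0.106622

Checks pass: Σm=0; 8 even; l₃=4∈[2,4].
(2·1+1)(2·3+1)(2·4+1) = 189
Δ: 0! 2! 6! / 9! → 1/252
sum: t=0:+1/36 = 1/36
3j²(1 3 4; 0 0 0) = Δ·Π!·Σ² = 4/63  (sign +1)
sum: t=0:+1/240 = 1/240
3j²(1 3 4; 1 -2 1) = Δ·Π!·Σ² = 1/84  (sign -1)
combine: 4πI² = 189·4/63·1/84 = 1/7
take √, sign -1: I = -0.10662181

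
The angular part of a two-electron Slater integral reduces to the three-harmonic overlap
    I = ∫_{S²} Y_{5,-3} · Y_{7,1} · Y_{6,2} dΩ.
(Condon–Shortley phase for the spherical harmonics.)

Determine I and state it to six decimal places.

m-sum 0 ✓  L=18 even ✓  2≤6≤12 ✓
Π(2lᵢ+1) = 11×15×13 = 2145
triangle coeff Δ(5,7,6) = 1/174594420
Σ_t [1,5]: t=1:−1/4147200 t=2:+1/207360 t=3:−1/82944 t=4:+1/207360 t=5:−1/4147200 = -1/345600
(3j)²=420/46189 [(5 7 6; 0 0 0)], sign=-1
Σ_t [4,6]: t=4:+1/663552 t=5:−1/518400 t=6:+1/4147200 = -1/5529600
(3j)²=98/230945 [(5 7 6; -3 1 2)], sign=-1
⇒ 4πI² = 123480/14919047
I = (+1)√(123480/14919047/(4π)) = 0.02566391

0.025664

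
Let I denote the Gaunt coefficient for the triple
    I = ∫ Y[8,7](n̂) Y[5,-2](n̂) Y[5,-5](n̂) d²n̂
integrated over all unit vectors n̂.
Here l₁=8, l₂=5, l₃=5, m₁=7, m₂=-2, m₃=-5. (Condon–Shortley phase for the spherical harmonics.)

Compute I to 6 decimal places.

0.200803

Checks pass: Σm=0; 18 even; l₃=5∈[3,13].
(2·8+1)(2·5+1)(2·5+1) = 2057
Δ: 8! 8! 2! / 19! → 1/37413090
sum: t=3:−1/1036800 t=4:+1/331776 t=5:−1/1036800 = 1/921600
3j²(8 5 5; 0 0 0) = Δ·Π!·Σ² = 490/46189  (sign -1)
sum: t=1:−1/406425600 = -1/406425600
3j²(8 5 5; 7 -2 -5) = Δ·Π!·Σ² = 15/646  (sign -1)
combine: 4πI² = 2057·490/46189·15/646 = 40425/79781
take √, sign +1: I = 0.20080307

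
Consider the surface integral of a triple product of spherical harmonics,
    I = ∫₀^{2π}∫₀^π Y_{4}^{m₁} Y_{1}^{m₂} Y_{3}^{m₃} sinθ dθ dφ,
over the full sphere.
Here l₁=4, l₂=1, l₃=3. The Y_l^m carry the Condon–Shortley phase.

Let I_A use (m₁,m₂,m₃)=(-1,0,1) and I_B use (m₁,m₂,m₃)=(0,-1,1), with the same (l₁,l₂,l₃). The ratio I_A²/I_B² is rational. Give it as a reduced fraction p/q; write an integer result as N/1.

5/2

Shared (l₁,l₂,l₃)=(4,1,3): N and (l;000)² cancel in I_A²/I_B².
A: Δ = 2!·6!·0!/9! = 1/252; Racah Σ t=1..1: t=1:−1/48 = -1/48; ⇒ 3j(4 1 3; -1 0 1)² = 5/84, sgn -1
B: Δ = 2!·6!·0!/9! = 1/252; Racah Σ t=0..0: t=0:+1/96 = 1/96; ⇒ 3j(4 1 3; 0 -1 1)² = 1/42, sgn +1
I_A²/I_B² = (5/84)/(1/42) = 5/2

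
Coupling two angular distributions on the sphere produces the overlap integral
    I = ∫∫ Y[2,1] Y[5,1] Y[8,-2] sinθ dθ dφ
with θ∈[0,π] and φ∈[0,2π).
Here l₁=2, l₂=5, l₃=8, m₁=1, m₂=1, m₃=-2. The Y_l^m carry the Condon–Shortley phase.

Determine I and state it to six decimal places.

0.000000

triangle: need 3≤l₃≤7, have 8; I=0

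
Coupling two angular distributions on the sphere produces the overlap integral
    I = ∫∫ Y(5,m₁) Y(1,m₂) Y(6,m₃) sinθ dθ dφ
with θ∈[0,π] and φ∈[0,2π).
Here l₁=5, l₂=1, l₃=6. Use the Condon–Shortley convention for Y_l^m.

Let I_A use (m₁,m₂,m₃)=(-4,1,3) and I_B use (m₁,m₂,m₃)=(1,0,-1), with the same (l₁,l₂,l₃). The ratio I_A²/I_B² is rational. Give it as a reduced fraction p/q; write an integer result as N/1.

l's match ⇒ only the (l;m) 3-j factors differ between A and B.
A: triangle coeff Δ(5,1,6) = 1/858; Σ_t [0,0]: t=0:+1/725760 = 1/725760; (3j)²=1/286 [(5 1 6; -4 1 3)], sign=-1
B: triangle coeff Δ(5,1,6) = 1/858; Σ_t [0,0]: t=0:+1/17280 = 1/17280; (3j)²=35/858 [(5 1 6; 1 0 -1)], sign=-1
I_A²/I_B² = (1/286)/(35/858) = 3/35

3/35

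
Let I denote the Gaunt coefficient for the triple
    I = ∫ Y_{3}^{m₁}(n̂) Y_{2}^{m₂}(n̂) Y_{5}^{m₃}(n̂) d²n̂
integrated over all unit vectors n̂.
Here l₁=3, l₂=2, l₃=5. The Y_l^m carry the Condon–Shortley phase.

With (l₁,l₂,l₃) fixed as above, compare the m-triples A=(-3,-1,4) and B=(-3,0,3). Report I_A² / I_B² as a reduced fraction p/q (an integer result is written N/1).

3/1

Shared (l₁,l₂,l₃)=(3,2,5): N and (l;000)² cancel in I_A²/I_B².
A: Δ = 0!·6!·4!/11! = 1/2310; Racah Σ t=0..0: t=0:+1/4320 = 1/4320; ⇒ 3j(3 2 5; -3 -1 4)² = 2/55, sgn -1
B: Δ = 0!·6!·4!/11! = 1/2310; Racah Σ t=0..0: t=0:+1/2880 = 1/2880; ⇒ 3j(3 2 5; -3 0 3)² = 2/165, sgn +1
I_A²/I_B² = (2/55)/(2/165) = 3/1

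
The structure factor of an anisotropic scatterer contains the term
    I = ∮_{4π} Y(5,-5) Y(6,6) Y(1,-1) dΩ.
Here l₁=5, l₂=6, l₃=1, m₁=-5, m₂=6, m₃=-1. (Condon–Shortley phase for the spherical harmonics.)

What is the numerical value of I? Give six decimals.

Rules hold: Σm=0, L=12 even, 1≤1≤11.
N = 11·13·3 = 429
Δ = 10!·0!·2!/13! = 1/858
Racah Σ t=5..5: t=5:−1/14400 = -1/14400
⇒ 3j(5 6 1; 0 0 0)² = 6/143, sgn +1
Racah Σ t=10..10: t=10:+1/7257600 = 1/7257600
⇒ 3j(5 6 1; -5 6 -1)² = 1/13, sgn +1
4πI² = N·(3j₀)²·(3jₘ)² = 18/13
I = +1·√(1.38462/4π) = 0.33194004

0.331940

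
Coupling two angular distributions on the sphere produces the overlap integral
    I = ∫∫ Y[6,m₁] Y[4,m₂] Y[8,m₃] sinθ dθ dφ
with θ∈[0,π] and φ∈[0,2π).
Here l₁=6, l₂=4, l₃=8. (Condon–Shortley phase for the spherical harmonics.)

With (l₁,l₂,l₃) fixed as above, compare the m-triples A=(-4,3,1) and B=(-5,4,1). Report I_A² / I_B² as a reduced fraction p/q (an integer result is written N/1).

625/44

Shared (l₁,l₂,l₃)=(6,4,8): N and (l;000)² cancel in I_A²/I_B².
A: Δ = 2!·10!·6!/19! = 1/23279256; Racah Σ t=1..2: t=1:−1/261273600 t=2:+1/19353600 = 1/20901888; ⇒ 3j(6 4 8; -4 3 1)² = 21875/3325608, sgn -1
B: Δ = 2!·10!·6!/19! = 1/23279256; Racah Σ t=2..2: t=2:+1/522547200 = 1/522547200; ⇒ 3j(6 4 8; -5 4 1)² = 35/75582, sgn -1
I_A²/I_B² = (21875/3325608)/(35/75582) = 625/44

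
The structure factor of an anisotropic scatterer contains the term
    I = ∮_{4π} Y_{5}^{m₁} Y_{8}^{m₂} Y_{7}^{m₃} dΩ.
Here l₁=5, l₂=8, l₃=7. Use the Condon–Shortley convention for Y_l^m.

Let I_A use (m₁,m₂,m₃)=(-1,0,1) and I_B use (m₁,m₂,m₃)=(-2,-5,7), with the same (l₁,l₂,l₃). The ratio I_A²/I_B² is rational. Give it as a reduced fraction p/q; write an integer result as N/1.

378/20449

l's match ⇒ only the (l;m) 3-j factors differ between A and B.
A: triangle coeff Δ(5,8,7) = 1/814773960; Σ_t [2,6]: t=2:+1/19906560 t=3:−1/3110400 t=4:+1/3317760 t=5:−1/21772800 t=6:+1/1393459200 = -1/66355200; (3j)²=21/92378 [(5 8 7; -1 0 1)], sign=-1
B: triangle coeff Δ(5,8,7) = 1/814773960; Σ_t [3,3]: t=3:−1/3135283200 = -1/3135283200; (3j)²=143/11628 [(5 8 7; -2 -5 7)], sign=-1
I_A²/I_B² = (21/92378)/(143/11628) = 378/20449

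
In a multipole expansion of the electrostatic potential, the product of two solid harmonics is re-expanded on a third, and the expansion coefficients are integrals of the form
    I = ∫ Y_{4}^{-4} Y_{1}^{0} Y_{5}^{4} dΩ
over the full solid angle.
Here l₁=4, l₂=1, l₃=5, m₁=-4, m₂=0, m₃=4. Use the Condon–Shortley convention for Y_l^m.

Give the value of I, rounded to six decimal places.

0.147319

Rules hold: Σm=0, L=10 even, 3≤5≤5.
N = 9·3·11 = 297
Δ = 0!·8!·2!/11! = 1/495
Racah Σ t=0..0: t=0:+1/576 = 1/576
⇒ 3j(4 1 5; 0 0 0)² = 5/99, sgn -1
Racah Σ t=0..0: t=0:+1/40320 = 1/40320
⇒ 3j(4 1 5; -4 0 4)² = 1/55, sgn -1
4πI² = N·(3j₀)²·(3jₘ)² = 3/11
I = +1·√(0.272727/4π) = 0.14731920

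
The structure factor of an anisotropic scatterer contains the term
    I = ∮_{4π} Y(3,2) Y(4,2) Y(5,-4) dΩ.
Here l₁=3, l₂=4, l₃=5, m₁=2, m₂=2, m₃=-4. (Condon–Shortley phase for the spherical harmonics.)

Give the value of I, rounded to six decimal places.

m-sum 0 ✓  L=12 even ✓  1≤5≤7 ✓
Π(2lᵢ+1) = 7×9×11 = 693
triangle coeff Δ(3,4,5) = 1/180180
Σ_t [0,2]: t=0:+1/576 t=1:−1/144 t=2:+1/576 = -1/288
(3j)²=20/1001 [(3 4 5; 0 0 0)], sign=+1
Σ_t [0,1]: t=0:+1/8640 t=1:−1/2880 = -1/4320
(3j)²=8/429 [(3 4 5; 2 2 -4)], sign=+1
⇒ 4πI² = 480/1859
I = (+1)√(480/1859/(4π)) = 0.14334284

0.143343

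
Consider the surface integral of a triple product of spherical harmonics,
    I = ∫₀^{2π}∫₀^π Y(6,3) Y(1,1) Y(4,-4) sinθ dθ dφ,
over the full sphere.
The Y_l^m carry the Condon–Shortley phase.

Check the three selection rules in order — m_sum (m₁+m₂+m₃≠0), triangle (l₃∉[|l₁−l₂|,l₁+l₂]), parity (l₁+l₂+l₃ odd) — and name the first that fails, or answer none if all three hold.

triangle

Σmᵢ = 0  ✓
l₃∈[|l₁−l₂|,l₁+l₂]=[5,7], have l₃=4  ✗
Σlᵢ = 11 ⇒ odd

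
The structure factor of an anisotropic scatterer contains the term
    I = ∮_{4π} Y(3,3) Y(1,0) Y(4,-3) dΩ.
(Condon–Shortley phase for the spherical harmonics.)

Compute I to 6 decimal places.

Rules hold: Σm=0, L=8 even, 2≤4≤4.
N = 7·3·9 = 189
Δ = 0!·6!·2!/9! = 1/252
Racah Σ t=0..0: t=0:+1/36 = 1/36
⇒ 3j(3 1 4; 0 0 0)² = 4/63, sgn +1
Racah Σ t=0..0: t=0:+1/720 = 1/720
⇒ 3j(3 1 4; 3 0 -3)² = 1/36, sgn -1
4πI² = N·(3j₀)²·(3jₘ)² = 1/3
I = -1·√(0.333333/4π) = -0.16286750

-0.162868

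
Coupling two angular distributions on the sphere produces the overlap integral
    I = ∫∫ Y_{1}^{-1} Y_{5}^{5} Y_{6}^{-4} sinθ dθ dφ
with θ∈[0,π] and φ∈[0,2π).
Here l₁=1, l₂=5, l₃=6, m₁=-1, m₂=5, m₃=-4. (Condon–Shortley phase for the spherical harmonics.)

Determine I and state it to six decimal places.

0.040859

m-sum 0 ✓  L=12 even ✓  4≤6≤6 ✓
Π(2lᵢ+1) = 3×11×13 = 429
triangle coeff Δ(1,5,6) = 1/858
Σ_t [0,0]: t=0:+1/14400 = 1/14400
(3j)²=6/143 [(1 5 6; 0 0 0)], sign=+1
Σ_t [0,0]: t=0:+1/7257600 = 1/7257600
(3j)²=1/858 [(1 5 6; -1 5 -4)], sign=+1
⇒ 4πI² = 3/143
I = (+1)√(3/143/(4π)) = 0.04085899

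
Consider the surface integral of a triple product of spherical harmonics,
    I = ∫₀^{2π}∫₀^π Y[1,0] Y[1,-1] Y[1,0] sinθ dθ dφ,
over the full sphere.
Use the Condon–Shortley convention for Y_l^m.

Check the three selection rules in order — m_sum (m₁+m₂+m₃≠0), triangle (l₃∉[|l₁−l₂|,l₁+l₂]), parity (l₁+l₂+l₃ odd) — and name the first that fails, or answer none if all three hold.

Σmᵢ = -1  ✗
l₃∈[|l₁−l₂|,l₁+l₂]=[0,2], have l₃=1
Σlᵢ = 3 ⇒ odd

m_sum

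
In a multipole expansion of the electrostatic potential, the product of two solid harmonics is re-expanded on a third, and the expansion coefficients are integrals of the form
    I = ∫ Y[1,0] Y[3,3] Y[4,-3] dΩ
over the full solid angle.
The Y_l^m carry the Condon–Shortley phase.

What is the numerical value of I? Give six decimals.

-0.162868

m-sum 0 ✓  L=8 even ✓  2≤4≤4 ✓
Π(2lᵢ+1) = 3×7×9 = 189
triangle coeff Δ(1,3,4) = 1/252
Σ_t [0,0]: t=0:+1/36 = 1/36
(3j)²=4/63 [(1 3 4; 0 0 0)], sign=+1
Σ_t [0,0]: t=0:+1/720 = 1/720
(3j)²=1/36 [(1 3 4; 0 3 -3)], sign=-1
⇒ 4πI² = 1/3
I = (-1)√(1/3/(4π)) = -0.16286750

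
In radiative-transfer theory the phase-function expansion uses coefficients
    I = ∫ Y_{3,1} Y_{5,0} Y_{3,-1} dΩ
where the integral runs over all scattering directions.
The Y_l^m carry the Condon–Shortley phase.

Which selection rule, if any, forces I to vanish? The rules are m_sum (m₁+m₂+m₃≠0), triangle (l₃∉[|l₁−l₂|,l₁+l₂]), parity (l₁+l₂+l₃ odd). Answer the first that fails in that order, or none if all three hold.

parity

Σmᵢ = 0  ✓
l₃∈[|l₁−l₂|,l₁+l₂]=[2,8], have l₃=3  ✓
Σlᵢ = 11 ⇒ odd  ✗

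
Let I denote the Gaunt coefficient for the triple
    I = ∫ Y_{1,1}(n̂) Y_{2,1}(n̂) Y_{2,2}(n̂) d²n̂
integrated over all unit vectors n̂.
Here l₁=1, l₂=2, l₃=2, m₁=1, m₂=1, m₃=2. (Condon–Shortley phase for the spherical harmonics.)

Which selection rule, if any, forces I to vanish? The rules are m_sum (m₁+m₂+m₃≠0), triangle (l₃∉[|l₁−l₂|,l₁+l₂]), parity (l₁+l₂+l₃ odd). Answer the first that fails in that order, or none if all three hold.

m_sum

m₁+m₂+m₃ = 1 + 1 + 2 = 4  ✗
triangle: |1−2|=1 ≤ l₃=2 ≤ 1+2=3
parity: l₁+l₂+l₃ = 5 is odd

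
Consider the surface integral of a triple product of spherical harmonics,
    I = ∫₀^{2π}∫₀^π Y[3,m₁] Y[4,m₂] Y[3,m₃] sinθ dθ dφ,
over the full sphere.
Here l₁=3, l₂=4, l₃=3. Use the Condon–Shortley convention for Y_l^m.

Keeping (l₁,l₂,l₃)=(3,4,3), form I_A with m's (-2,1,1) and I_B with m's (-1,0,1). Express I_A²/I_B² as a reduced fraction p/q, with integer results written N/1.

Shared (l₁,l₂,l₃)=(3,4,3): N and (l;000)² cancel in I_A²/I_B².
A: Δ = 4!·2!·4!/11! = 1/34650; Racah Σ t=3..4: t=3:−1/48 t=4:+1/144 = -1/72; ⇒ 3j(3 4 3; -2 1 1)² = 16/693, sgn -1
B: Δ = 4!·2!·4!/11! = 1/34650; Racah Σ t=2..4: t=2:+1/32 t=3:−1/36 t=4:+1/1152 = 5/1152; ⇒ 3j(3 4 3; -1 0 1)² = 1/1386, sgn +1
I_A²/I_B² = (16/693)/(1/1386) = 32/1

32/1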